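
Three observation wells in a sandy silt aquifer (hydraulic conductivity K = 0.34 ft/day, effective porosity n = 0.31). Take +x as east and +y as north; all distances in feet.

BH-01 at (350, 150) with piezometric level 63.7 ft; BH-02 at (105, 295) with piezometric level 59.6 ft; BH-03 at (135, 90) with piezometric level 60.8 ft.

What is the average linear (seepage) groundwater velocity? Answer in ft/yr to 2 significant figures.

6.0 ft/yr

With h = a·x + b·y + c and BH-01 as origin, the differences give:
  (-245)·a + 145·b = -4.1
  (-215)·a + (-60)·b = -2.9
Eliminate b (×(-60) and ×145, subtract): 45875·a = 666.50 → a = ∂h/∂x = +0.01453
Back-substitute: b = ∂h/∂y = -0.003728.
|∇h| = √(0.01453² + -0.003728²) = 0.015
Seepage velocity v = K·i/n = 0.34 × 0.015 / 0.31 = 0.01645 ft/day = 6.008 ft/yr.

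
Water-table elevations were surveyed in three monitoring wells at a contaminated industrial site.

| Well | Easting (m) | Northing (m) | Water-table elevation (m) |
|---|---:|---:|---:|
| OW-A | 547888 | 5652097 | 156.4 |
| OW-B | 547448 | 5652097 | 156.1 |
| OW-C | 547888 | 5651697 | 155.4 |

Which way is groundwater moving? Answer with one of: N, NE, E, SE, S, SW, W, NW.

S

∂h/∂x = (156.1 − 156.4) / (547448 − 547888) = +0.0006818
∂h/∂y = (155.4 − 156.4) / (5651697 − 5652097) = +0.002500
Flow = −∇h = (-0.0006818 east, -0.002500 north), which points south.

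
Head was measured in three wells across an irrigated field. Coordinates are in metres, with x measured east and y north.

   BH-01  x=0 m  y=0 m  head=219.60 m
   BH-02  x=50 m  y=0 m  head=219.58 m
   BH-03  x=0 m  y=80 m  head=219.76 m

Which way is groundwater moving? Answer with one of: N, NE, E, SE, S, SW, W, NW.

S

∂h/∂x = (219.58 − 219.60) / (50 − 0) = -0.0004000
∂h/∂y = (219.76 − 219.60) / (80 − 0) = +0.002000
Flow = −∇h = (+0.0004000 east, -0.002000 north), which points south.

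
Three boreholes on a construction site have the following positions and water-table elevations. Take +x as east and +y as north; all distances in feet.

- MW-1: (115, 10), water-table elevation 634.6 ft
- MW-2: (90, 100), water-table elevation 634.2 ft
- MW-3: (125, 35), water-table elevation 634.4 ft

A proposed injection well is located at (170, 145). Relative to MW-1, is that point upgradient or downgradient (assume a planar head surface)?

downgradient

With h = a·x + b·y + c and MW-1 as origin, the differences give:
  (-25)·a + 90·b = -0.4
  10·a + 25·b = -0.2
Eliminate b (×25 and ×90, subtract): -1525·a = 8.00 → a = ∂h/∂x = -0.005246
Back-substitute: b = ∂h/∂y = -0.005902.
Head at (170, 145) = 634.6 + (-0.005246)·(55) + (-0.005902)·(135) = 633.51 ft.
That is lower than the 634.6 ft at MW-1, so the point is downgradient.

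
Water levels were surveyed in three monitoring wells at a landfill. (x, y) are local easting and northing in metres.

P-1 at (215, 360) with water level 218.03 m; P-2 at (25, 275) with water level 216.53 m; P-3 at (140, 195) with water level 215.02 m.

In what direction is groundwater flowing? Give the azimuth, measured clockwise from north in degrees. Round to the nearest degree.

179°

Three-point gradient (reference P-1): Δ to P-2 = (-190, -85, -1.50), Δ to P-3 = (-75, -165, -3.01).
∂h/∂x = -0.0003343, ∂h/∂y = +0.01839 (det = 24975).
Flow direction (−∇h) has components (+0.0003343 E, -0.01839 N).
Azimuth = atan2(E, N) = atan2(+0.0003343, -0.01839) = 179.0° ≈ 179°.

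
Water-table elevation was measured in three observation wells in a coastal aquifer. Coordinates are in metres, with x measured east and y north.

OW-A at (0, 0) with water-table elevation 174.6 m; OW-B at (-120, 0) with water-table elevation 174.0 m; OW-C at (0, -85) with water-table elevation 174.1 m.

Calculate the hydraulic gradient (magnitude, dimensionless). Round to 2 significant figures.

0.0077

∂h/∂x = (174.0 − 174.6) / (-120 − 0) = +0.005000
∂h/∂y = (174.1 − 174.6) / (-85 − 0) = +0.005882
|∇h| = √(0.005000² + 0.005882²) = 0.00772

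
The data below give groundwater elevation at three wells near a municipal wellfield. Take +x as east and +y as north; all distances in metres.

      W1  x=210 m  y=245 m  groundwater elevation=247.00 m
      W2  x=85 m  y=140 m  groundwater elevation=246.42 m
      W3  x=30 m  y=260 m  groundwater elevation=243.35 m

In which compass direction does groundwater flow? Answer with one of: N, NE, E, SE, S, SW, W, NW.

NW

Three-point gradient (reference W1): Δ to W2 = (-125, -105, -0.58), Δ to W3 = (-180, 15, -3.65).
∂h/∂x = +0.01887, ∂h/∂y = -0.01694 (det = -20775).
Flow = −∇h = (-0.01887 east, +0.01694 north), which points northwest.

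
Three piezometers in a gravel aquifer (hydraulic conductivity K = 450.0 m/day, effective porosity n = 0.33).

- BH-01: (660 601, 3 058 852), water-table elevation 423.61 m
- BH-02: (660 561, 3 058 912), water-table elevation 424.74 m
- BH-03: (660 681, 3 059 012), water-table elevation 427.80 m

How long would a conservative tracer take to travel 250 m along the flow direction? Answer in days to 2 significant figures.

7.7 days

Differences from BH-01: to BH-02 (Δx, Δy, Δh) = (-40, 60, +1.13); to BH-03 = (80, 160, +4.19).
Determinant of the coordinate differences = (-40)·160 − 80·60 = -11200.
∂h/∂x = [(+1.13)·160 − (+4.19)·60] / -11200 = +0.006304
∂h/∂y = [(-40)·(+4.19) − 80·(+1.13)] / -11200 = +0.02304
|∇h| = √(0.006304² + 0.02304²) = 0.02389
Seepage velocity v = K·i/n = 450.0 × 0.02389 / 0.33 = 32.58 m/day.
t = 250 / 32.58 = 7.673 days.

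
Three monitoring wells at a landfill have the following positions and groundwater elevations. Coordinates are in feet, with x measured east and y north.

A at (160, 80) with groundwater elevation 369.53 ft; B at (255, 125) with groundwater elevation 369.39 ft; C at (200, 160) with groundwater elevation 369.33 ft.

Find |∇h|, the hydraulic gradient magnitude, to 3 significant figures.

Three-point gradient (reference A): Δ to B = (95, 45, -0.14), Δ to C = (40, 80, -0.20).
∂h/∂x = -0.0003793, ∂h/∂y = -0.002310 (det = 5800).
|∇h| = √(-0.0003793² + -0.002310²) = 0.002341

0.00234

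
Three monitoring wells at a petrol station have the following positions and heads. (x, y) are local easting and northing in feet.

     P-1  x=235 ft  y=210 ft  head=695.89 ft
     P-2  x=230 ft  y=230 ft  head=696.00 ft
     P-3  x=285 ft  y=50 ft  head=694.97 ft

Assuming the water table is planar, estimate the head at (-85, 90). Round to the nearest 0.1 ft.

Taking P-1 as reference: P-2−P-1 = (-5, 20, +0.11); P-3−P-1 = (50, -160, -0.92).
Solve a·Δx + b·Δy = Δh: det = (-5)·(-160) − 50·20 = -200.
∂h/∂x = [(+0.11)·(-160) − (-0.92)·20] / -200 = -0.004000
∂h/∂y = [(-5)·(-0.92) − 50·(+0.11)] / -200 = +0.004500
h(-85, 90) = 695.89 + (-0.004000)·(-320) + (+0.004500)·(-120) = 695.89 +1.280 -0.540 = 696.630 ft.

696.6 ft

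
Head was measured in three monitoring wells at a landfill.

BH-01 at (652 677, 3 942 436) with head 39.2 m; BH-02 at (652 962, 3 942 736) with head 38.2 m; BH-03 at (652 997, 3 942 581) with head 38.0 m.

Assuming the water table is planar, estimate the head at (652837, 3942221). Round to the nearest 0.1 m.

Taking BH-01 as reference: BH-02−BH-01 = (285, 300, -1.0); BH-03−BH-01 = (320, 145, -1.2).
Determinant of the coordinate differences = 285·145 − 320·300 = -54675.
∂h/∂x = [(-1.0)·145 − (-1.2)·300] / -54675 = -0.003932
∂h/∂y = [285·(-1.2) − 320·(-1.0)] / -54675 = +0.0004024
h(652837, 3942221) = 39.2 + (-0.003932)·(160) + (+0.0004024)·(-215) = 39.2 -0.629 -0.087 = 38.484 m.

38.5 m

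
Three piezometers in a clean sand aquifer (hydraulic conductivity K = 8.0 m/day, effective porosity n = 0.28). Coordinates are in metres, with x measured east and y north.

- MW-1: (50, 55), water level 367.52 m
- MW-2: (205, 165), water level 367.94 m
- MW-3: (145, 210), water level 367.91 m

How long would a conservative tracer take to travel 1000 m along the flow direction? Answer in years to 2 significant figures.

Three-point gradient (reference MW-1): Δ to MW-2 = (155, 110, +0.42), Δ to MW-3 = (95, 155, +0.39).
∂h/∂x = +0.001635, ∂h/∂y = +0.001514 (det = 13575).
|∇h| = √(0.001635² + 0.001514²) = 0.002228
Seepage velocity v = K·i/n = 8.0 × 0.002228 / 0.28 = 0.06366 m/day.
t = 1000 / 0.06366 = 1.571e+04 days = 43 years.

43 years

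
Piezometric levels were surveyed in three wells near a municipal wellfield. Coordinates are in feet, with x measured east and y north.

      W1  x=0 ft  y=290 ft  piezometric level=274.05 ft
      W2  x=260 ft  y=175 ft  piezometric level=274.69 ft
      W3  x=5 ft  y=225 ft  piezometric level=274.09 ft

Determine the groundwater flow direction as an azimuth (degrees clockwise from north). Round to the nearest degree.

281°

Differences from W1: to W2 (Δx, Δy, Δh) = (260, -115, +0.64); to W3 = (5, -65, +0.04).
Solve a·Δx + b·Δy = Δh: det = 260·(-65) − 5·(-115) = -16325.
∂h/∂x = [(+0.64)·(-65) − (+0.04)·(-115)] / -16325 = +0.002266
∂h/∂y = [260·(+0.04) − 5·(+0.64)] / -16325 = -0.0004410
Flow direction (−∇h) has components (-0.002266 E, +0.0004410 N).
Azimuth = atan2(E, N) = atan2(-0.002266, +0.0004410) = 281.0° ≈ 281°.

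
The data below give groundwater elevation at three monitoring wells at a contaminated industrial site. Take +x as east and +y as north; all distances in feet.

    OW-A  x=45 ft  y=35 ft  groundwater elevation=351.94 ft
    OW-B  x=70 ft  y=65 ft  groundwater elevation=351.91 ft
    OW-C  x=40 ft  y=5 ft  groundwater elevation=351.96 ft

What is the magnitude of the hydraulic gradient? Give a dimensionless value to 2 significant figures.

0.00077

Differences from OW-A: to OW-B (Δx, Δy, Δh) = (25, 30, -0.03); to OW-C = (-5, -30, +0.02).
Determinant of the coordinate differences = 25·(-30) − (-5)·30 = -600.
∂h/∂x = [(-0.03)·(-30) − (+0.02)·30] / -600 = -0.0005000
∂h/∂y = [25·(+0.02) − (-5)·(-0.03)] / -600 = -0.0005833
|∇h| = √(-0.0005000² + -0.0005833²) = 0.0007683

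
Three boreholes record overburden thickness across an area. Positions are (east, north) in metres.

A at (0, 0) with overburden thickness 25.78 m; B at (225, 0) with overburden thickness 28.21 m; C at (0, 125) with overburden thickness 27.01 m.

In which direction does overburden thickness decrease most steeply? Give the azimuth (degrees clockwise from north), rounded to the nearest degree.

∂d/∂x = (28.21 − 25.78) / (225 − 0) = +0.01080
∂d/∂y = (27.01 − 25.78) / (125 − 0) = +0.009840
Steepest decrease is along −∇f: components (-0.01080 E, -0.009840 N).
Azimuth = atan2(-0.01080, -0.009840) = 227.7° ≈ 228°.

228°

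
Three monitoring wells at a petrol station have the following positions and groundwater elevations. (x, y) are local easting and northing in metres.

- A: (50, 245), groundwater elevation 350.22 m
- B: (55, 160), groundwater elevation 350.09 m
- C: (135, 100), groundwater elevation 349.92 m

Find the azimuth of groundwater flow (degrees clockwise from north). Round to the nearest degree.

With h = a·x + b·y + c and A as origin, the differences give:
  5·a + (-85)·b = -0.13
  85·a + (-145)·b = -0.30
Eliminate b (×(-145) and ×(-85), subtract): 6500·a = -6.650 → a = ∂h/∂x = -0.001023
Back-substitute: b = ∂h/∂y = +0.001469.
Flow direction (−∇h) has components (+0.001023 E, -0.001469 N).
Azimuth = atan2(E, N) = atan2(+0.001023, -0.001469) = 145.1° ≈ 145°.

145°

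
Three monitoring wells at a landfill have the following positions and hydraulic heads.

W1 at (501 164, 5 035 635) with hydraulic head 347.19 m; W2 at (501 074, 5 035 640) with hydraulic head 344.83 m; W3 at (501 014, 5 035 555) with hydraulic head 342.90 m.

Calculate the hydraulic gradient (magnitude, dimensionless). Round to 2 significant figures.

Differences from W1: to W2 (Δx, Δy, Δh) = (-90, 5, -2.36); to W3 = (-150, -80, -4.29).
Determinant of the coordinate differences = (-90)·(-80) − (-150)·5 = 7950.
∂h/∂x = [(-2.36)·(-80) − (-4.29)·5] / 7950 = +0.02645
∂h/∂y = [(-90)·(-4.29) − (-150)·(-2.36)] / 7950 = +0.004038
|∇h| = √(0.02645² + 0.004038²) = 0.02676

0.027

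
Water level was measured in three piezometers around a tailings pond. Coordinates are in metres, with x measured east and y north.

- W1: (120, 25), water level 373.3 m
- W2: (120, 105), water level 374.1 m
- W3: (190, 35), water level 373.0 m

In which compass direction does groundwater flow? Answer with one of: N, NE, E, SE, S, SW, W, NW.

With h = a·x + b·y + c and W1 as origin, the differences give:
  0·a + 80·b = +0.8
  70·a + 10·b = -0.3
Eliminate b (×10 and ×80, subtract): -5600·a = 32.00 → a = ∂h/∂x = -0.005714
Back-substitute: b = ∂h/∂y = +0.01000.
Flow = −∇h = (+0.005714 east, -0.01000 north), which points southeast.

SE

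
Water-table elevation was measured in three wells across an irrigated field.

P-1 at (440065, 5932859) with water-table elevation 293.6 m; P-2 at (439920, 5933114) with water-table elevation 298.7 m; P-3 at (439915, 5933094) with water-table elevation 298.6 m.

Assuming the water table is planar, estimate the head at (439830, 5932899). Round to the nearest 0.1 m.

298.3 m

With h = a·x + b·y + c and P-1 as origin, the differences give:
  (-145)·a + 255·b = +5.1
  (-150)·a + 235·b = +5.0
Eliminate b (×235 and ×255, subtract): 4175·a = -76.50 → a = ∂h/∂x = -0.01832
Back-substitute: b = ∂h/∂y = +0.009581.
h(439830, 5932899) = 293.6 + (-0.01832)·(-235) + (+0.009581)·(40) = 293.6 +4.306 +0.383 = 298.289 m.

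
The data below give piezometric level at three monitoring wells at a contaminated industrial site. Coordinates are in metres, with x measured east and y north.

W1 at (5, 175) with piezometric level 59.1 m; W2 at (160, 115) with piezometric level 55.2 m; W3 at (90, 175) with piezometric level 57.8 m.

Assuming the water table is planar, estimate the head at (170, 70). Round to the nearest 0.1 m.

53.9 m

With h = a·x + b·y + c and W1 as origin, the differences give:
  155·a + (-60)·b = -3.9
  85·a + 0·b = -1.3
Eliminate b (×0 and ×(-60), subtract): 5100·a = -78.00 → a = ∂h/∂x = -0.01529
Back-substitute: b = ∂h/∂y = +0.02549.
h(170, 70) = 59.1 + (-0.01529)·(165) + (+0.02549)·(-105) = 59.1 -2.524 -2.676 = 53.900 m.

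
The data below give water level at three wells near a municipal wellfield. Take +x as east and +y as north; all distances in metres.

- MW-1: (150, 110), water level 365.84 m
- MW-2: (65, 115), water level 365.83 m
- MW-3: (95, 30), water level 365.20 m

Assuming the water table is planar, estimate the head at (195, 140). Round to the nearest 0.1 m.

366.1 m

Three-point gradient (reference MW-1): Δ to MW-2 = (-85, 5, -0.01), Δ to MW-3 = (-55, -80, -0.64).
∂h/∂x = +0.0005654, ∂h/∂y = +0.007611 (det = 7075).
h(195, 140) = 365.84 + (+0.0005654)·(45) + (+0.007611)·(30) = 365.84 +0.025 +0.228 = 366.094 m.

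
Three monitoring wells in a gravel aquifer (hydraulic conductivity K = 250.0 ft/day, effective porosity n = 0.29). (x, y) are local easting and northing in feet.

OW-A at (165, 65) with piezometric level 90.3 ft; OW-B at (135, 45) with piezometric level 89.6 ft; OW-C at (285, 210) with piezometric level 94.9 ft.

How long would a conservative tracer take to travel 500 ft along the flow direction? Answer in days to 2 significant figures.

With h = a·x + b·y + c and OW-A as origin, the differences give:
  (-30)·a + (-20)·b = -0.7
  120·a + 145·b = +4.6
Eliminate b (×145 and ×(-20), subtract): -1950·a = -9.50 → a = ∂h/∂x = +0.004872
Back-substitute: b = ∂h/∂y = +0.02769.
|∇h| = √(0.004872² + 0.02769²) = 0.02812
Seepage velocity v = K·i/n = 250.0 × 0.02812 / 0.29 = 24.24 ft/day.
t = 500 / 24.24 = 20.63 days.

21 days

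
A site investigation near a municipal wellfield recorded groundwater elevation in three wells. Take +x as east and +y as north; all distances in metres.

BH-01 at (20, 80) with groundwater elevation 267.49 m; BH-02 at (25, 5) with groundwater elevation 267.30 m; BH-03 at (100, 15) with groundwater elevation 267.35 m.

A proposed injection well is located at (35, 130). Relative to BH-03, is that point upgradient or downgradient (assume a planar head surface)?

upgradient

With h = a·x + b·y + c and BH-01 as origin, the differences give:
  5·a + (-75)·b = -0.19
  80·a + (-65)·b = -0.14
Eliminate b (×(-65) and ×(-75), subtract): 5675·a = 1.850 → a = ∂h/∂x = +0.0003260
Back-substitute: b = ∂h/∂y = +0.002555.
Head at (35, 130) = 267.49 + (+0.0003260)·(15) + (+0.002555)·(50) = 267.62 m.
That is higher than the 267.35 m at BH-03, so the point is upgradient.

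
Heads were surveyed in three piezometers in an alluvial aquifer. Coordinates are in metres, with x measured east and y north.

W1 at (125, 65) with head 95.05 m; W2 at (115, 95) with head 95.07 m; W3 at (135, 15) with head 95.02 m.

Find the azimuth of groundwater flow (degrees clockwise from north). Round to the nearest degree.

135°

Three-point gradient (reference W1): Δ to W2 = (-10, 30, +0.02), Δ to W3 = (10, -50, -0.03).
∂h/∂x = -0.0005000, ∂h/∂y = +0.0005000 (det = 200).
Flow direction (−∇h) has components (+0.0005000 E, -0.0005000 N).
Azimuth = atan2(E, N) = atan2(+0.0005000, -0.0005000) = 135.0° ≈ 135°.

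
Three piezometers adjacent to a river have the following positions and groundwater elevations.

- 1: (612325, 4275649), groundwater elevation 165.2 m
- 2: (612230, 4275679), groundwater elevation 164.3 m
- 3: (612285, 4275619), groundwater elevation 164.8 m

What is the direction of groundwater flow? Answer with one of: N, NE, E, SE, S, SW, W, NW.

Three-point gradient (reference 1): Δ to 2 = (-95, 30, -0.9), Δ to 3 = (-40, -30, -0.4).
∂h/∂x = +0.009630, ∂h/∂y = +0.0004938 (det = 4050).
Flow = −∇h = (-0.009630 east, -0.0004938 north), which points west.

W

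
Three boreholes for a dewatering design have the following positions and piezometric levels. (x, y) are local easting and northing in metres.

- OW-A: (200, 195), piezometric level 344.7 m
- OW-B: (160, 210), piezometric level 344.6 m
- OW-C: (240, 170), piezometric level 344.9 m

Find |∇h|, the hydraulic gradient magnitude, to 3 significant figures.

Differences from OW-A: to OW-B (Δx, Δy, Δh) = (-40, 15, -0.1); to OW-C = (40, -25, +0.2).
Solve a·Δx + b·Δy = Δh: det = (-40)·(-25) − 40·15 = 400.
∂h/∂x = [(-0.1)·(-25) − (+0.2)·15] / 400 = -0.001250
∂h/∂y = [(-40)·(+0.2) − 40·(-0.1)] / 400 = -0.01000
|∇h| = √(-0.001250² + -0.01000²) = 0.01008

0.0101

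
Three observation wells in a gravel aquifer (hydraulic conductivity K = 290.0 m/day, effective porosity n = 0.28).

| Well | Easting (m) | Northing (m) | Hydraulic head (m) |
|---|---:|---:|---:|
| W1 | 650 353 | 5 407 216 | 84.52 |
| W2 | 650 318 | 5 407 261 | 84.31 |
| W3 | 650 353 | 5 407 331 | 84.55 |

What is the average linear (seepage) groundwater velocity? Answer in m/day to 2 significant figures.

6.6 m/day

With h = a·x + b·y + c and W1 as origin, the differences give:
  (-35)·a + 45·b = -0.21
  0·a + 115·b = +0.03
Eliminate b (×115 and ×45, subtract): -4025·a = -25.500 → a = ∂h/∂x = +0.006335
Back-substitute: b = ∂h/∂y = +0.0002609.
|∇h| = √(0.006335² + 0.0002609²) = 0.00634
Seepage velocity v = K·i/n = 290.0 × 0.00634 / 0.28 = 6.566 m/day.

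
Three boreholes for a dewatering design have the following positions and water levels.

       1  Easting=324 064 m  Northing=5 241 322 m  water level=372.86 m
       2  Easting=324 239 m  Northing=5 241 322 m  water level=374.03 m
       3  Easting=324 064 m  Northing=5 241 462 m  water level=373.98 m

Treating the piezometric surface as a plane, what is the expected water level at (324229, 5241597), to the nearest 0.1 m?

376.2 m

∂h/∂x = (374.03 − 372.86) / (324239 − 324064) = +0.006686
∂h/∂y = (373.98 − 372.86) / (5241462 − 5241322) = +0.008000
h(324229, 5241597) = 372.86 + (+0.006686)·(165) + (+0.008000)·(275) = 372.86 +1.103 +2.200 = 376.163 m.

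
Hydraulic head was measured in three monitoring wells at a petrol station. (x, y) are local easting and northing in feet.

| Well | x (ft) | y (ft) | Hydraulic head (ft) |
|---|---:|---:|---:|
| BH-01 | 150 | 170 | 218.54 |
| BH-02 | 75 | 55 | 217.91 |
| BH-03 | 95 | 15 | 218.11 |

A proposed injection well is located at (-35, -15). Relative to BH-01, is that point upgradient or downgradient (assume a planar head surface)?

downgradient

Three-point gradient (reference BH-01): Δ to BH-02 = (-75, -115, -0.63), Δ to BH-03 = (-55, -155, -0.43).
∂h/∂x = +0.009094, ∂h/∂y = -0.0004528 (det = 5300).
Head at (-35, -15) = 218.54 + (+0.009094)·(-185) + (-0.0004528)·(-185) = 216.94 ft.
That is lower than the 218.54 ft at BH-01, so the point is downgradient.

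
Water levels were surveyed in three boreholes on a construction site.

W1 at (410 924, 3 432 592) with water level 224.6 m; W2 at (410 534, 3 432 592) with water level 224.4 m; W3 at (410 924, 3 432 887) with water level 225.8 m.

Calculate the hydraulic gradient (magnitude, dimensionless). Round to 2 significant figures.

∂h/∂x = (224.4 − 224.6) / (410534 − 410924) = +0.0005128
∂h/∂y = (225.8 − 224.6) / (3432887 − 3432592) = +0.004068
|∇h| = √(0.0005128² + 0.004068²) = 0.0041

0.0041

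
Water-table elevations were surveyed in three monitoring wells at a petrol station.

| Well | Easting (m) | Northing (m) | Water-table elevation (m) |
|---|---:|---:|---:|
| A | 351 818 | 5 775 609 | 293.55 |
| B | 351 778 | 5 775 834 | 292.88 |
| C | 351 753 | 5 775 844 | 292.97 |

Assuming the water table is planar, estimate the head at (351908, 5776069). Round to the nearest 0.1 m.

291.3 m

Differences from A: to B (Δx, Δy, Δh) = (-40, 225, -0.67); to C = (-65, 235, -0.58).
Determinant of the coordinate differences = (-40)·235 − (-65)·225 = 5225.
∂h/∂x = [(-0.67)·235 − (-0.58)·225] / 5225 = -0.005158
∂h/∂y = [(-40)·(-0.58) − (-65)·(-0.67)] / 5225 = -0.003895
h(351908, 5776069) = 293.55 + (-0.005158)·(90) + (-0.003895)·(460) = 293.55 -0.464 -1.792 = 291.294 m.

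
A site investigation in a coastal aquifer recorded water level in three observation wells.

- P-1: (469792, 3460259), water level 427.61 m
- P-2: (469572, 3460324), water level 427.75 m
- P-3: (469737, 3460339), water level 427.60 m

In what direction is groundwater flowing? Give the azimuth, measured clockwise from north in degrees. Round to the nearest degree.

050°

Taking P-1 as reference: P-2−P-1 = (-220, 65, +0.14); P-3−P-1 = (-55, 80, -0.01).
Solve a·Δx + b·Δy = Δh: det = (-220)·80 − (-55)·65 = -14025.
∂h/∂x = [(+0.14)·80 − (-0.01)·65] / -14025 = -0.0008449
∂h/∂y = [(-220)·(-0.01) − (-55)·(+0.14)] / -14025 = -0.0007059
Flow direction (−∇h) has components (+0.0008449 E, +0.0007059 N).
Azimuth = atan2(E, N) = atan2(+0.0008449, +0.0007059) = 50.1° ≈ 050°.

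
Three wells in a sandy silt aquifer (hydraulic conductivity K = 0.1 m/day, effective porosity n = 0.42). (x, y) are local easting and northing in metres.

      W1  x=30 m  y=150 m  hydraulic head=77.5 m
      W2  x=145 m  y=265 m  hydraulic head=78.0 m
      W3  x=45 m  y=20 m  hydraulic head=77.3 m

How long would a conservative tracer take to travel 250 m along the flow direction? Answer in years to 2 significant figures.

With h = a·x + b·y + c and W1 as origin, the differences give:
  115·a + 115·b = +0.5
  15·a + (-130)·b = -0.2
Eliminate b (×(-130) and ×115, subtract): -16675·a = -42.00 → a = ∂h/∂x = +0.002519
Back-substitute: b = ∂h/∂y = +0.001829.
|∇h| = √(0.002519² + 0.001829²) = 0.003113
Seepage velocity v = K·i/n = 0.1 × 0.003113 / 0.42 = 0.0007412 m/day.
t = 250 / 0.0007412 = 3.373e+05 days = 923 years.

920 years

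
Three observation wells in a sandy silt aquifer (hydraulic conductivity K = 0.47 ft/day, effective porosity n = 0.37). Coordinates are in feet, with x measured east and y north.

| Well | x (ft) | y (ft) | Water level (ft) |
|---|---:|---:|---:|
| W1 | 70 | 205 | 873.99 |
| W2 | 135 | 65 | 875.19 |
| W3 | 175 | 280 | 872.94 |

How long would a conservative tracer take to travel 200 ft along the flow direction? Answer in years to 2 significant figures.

42 years

With h = a·x + b·y + c and W1 as origin, the differences give:
  65·a + (-140)·b = +1.20
  105·a + 75·b = -1.05
Eliminate b (×75 and ×(-140), subtract): 19575·a = -57.000 → a = ∂h/∂x = -0.002912
Back-substitute: b = ∂h/∂y = -0.009923.
|∇h| = √(-0.002912² + -0.009923²) = 0.01034
Seepage velocity v = K·i/n = 0.47 × 0.01034 / 0.37 = 0.01313 ft/day.
t = 200 / 0.01313 = 1.523e+04 days = 41.7 years.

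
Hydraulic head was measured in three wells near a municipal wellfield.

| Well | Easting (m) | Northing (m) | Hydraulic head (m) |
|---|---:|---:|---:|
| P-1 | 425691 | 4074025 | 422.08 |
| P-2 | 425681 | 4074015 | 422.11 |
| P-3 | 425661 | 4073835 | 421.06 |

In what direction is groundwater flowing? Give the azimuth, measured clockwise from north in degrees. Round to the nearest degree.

Differences from P-1: to P-2 (Δx, Δy, Δh) = (-10, -10, +0.03); to P-3 = (-30, -190, -1.02).
Solve a·Δx + b·Δy = Δh: det = (-10)·(-190) − (-30)·(-10) = 1600.
∂h/∂x = [(+0.03)·(-190) − (-1.02)·(-10)] / 1600 = -0.009938
∂h/∂y = [(-10)·(-1.02) − (-30)·(+0.03)] / 1600 = +0.006938
Flow direction (−∇h) has components (+0.009938 E, -0.006938 N).
Azimuth = atan2(E, N) = atan2(+0.009938, -0.006938) = 124.9° ≈ 125°.

125°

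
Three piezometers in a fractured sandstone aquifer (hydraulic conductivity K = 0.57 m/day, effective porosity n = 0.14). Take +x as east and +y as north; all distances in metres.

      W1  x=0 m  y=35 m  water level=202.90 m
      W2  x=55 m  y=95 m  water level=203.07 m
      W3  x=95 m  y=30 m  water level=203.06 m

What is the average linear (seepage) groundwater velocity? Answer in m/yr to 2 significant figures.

With h = a·x + b·y + c and W1 as origin, the differences give:
  55·a + 60·b = +0.17
  95·a + (-5)·b = +0.16
Eliminate b (×(-5) and ×60, subtract): -5975·a = -10.450 → a = ∂h/∂x = +0.001749
Back-substitute: b = ∂h/∂y = +0.001230.
|∇h| = √(0.001749² + 0.001230²) = 0.002138
Seepage velocity v = K·i/n = 0.57 × 0.002138 / 0.14 = 0.008705 m/day = 3.18 m/yr.

3.2 m/yr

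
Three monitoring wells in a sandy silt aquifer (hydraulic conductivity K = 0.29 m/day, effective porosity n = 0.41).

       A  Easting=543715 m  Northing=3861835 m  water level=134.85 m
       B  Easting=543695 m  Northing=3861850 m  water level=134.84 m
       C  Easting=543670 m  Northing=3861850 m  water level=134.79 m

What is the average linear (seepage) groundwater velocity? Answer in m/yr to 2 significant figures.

0.73 m/yr

Differences from A: to B (Δx, Δy, Δh) = (-20, 15, -0.01); to C = (-45, 15, -0.06).
Solve a·Δx + b·Δy = Δh: det = (-20)·15 − (-45)·15 = 375.
∂h/∂x = [(-0.01)·15 − (-0.06)·15] / 375 = +0.002000
∂h/∂y = [(-20)·(-0.06) − (-45)·(-0.01)] / 375 = +0.002000
|∇h| = √(0.002000² + 0.002000²) = 0.002828
Seepage velocity v = K·i/n = 0.29 × 0.002828 / 0.41 = 0.002 m/day = 0.7305 m/yr.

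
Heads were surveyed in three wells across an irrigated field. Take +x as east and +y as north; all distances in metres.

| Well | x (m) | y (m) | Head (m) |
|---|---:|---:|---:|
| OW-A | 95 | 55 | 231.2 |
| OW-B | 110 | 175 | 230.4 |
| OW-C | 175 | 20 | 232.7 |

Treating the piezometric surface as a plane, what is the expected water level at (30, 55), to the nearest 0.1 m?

Differences from OW-A: to OW-B (Δx, Δy, Δh) = (15, 120, -0.8); to OW-C = (80, -35, +1.5).
Determinant of the coordinate differences = 15·(-35) − 80·120 = -10125.
∂h/∂x = [(-0.8)·(-35) − (+1.5)·120] / -10125 = +0.01501
∂h/∂y = [15·(+1.5) − 80·(-0.8)] / -10125 = -0.008543
h(30, 55) = 231.2 + (+0.01501)·(-65) + (-0.008543)·(0) = 231.2 -0.976 -0.000 = 230.224 m.

230.2 m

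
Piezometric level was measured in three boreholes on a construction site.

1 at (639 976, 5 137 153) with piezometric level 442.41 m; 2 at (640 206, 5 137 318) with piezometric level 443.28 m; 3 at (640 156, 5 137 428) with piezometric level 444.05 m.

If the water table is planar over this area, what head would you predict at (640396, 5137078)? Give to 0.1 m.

Three-point gradient (reference 1): Δ to 2 = (230, 165, +0.87), Δ to 3 = (180, 275, +1.64).
∂h/∂x = -0.0009344, ∂h/∂y = +0.006575 (det = 33550).
h(640396, 5137078) = 442.41 + (-0.0009344)·(420) + (+0.006575)·(-75) = 442.41 -0.392 -0.493 = 441.524 m.

441.5 m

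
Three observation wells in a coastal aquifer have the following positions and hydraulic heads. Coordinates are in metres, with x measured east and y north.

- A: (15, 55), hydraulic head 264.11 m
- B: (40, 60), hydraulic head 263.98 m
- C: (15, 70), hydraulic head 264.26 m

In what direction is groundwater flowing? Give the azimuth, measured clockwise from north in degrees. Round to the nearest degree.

144°

With h = a·x + b·y + c and A as origin, the differences give:
  25·a + 5·b = -0.13
  0·a + 15·b = +0.15
Eliminate b (×15 and ×5, subtract): 375·a = -2.700 → a = ∂h/∂x = -0.007200
Back-substitute: b = ∂h/∂y = +0.010000.
Flow direction (−∇h) has components (+0.007200 E, -0.010000 N).
Azimuth = atan2(E, N) = atan2(+0.007200, -0.010000) = 144.2° ≈ 144°.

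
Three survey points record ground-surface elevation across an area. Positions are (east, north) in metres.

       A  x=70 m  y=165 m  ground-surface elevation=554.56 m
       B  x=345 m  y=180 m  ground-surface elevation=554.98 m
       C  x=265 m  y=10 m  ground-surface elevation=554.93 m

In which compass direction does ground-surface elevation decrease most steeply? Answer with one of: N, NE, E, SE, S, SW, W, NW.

Taking A as reference: B−A = (275, 15, +0.42); C−A = (195, -155, +0.37).
Solve a·Δx + b·Δy = Δz: det = 275·(-155) − 195·15 = -45550.
∂z/∂x = [(+0.42)·(-155) − (+0.37)·15] / -45550 = +0.001551
∂z/∂y = [275·(+0.37) − 195·(+0.42)] / -45550 = -0.0004358
Steepest decrease is along −∇f = (-0.001551 E, +0.0004358 N) → west.

W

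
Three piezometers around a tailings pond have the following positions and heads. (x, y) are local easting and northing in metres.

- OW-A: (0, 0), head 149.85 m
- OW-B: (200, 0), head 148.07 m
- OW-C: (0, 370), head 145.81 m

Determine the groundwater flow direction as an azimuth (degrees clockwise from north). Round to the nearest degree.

039°

∂h/∂x = (148.07 − 149.85) / (200 − 0) = -0.008900
∂h/∂y = (145.81 − 149.85) / (370 − 0) = -0.01092
Flow direction (−∇h) has components (+0.008900 E, +0.01092 N).
Azimuth = atan2(E, N) = atan2(+0.008900, +0.01092) = 39.2° ≈ 039°.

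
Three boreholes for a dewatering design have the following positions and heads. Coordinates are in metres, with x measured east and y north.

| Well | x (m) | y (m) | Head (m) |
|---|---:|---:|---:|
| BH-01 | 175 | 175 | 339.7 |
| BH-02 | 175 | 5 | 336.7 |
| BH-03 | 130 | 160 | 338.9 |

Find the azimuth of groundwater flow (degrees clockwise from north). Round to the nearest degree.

214°

With h = a·x + b·y + c and BH-01 as origin, the differences give:
  0·a + (-170)·b = -3.0
  (-45)·a + (-15)·b = -0.8
Eliminate b (×(-15) and ×(-170), subtract): -7650·a = -91.00 → a = ∂h/∂x = +0.01190
Back-substitute: b = ∂h/∂y = +0.01765.
Flow direction (−∇h) has components (-0.01190 E, -0.01765 N).
Azimuth = atan2(E, N) = atan2(-0.01190, -0.01765) = 214.0° ≈ 214°.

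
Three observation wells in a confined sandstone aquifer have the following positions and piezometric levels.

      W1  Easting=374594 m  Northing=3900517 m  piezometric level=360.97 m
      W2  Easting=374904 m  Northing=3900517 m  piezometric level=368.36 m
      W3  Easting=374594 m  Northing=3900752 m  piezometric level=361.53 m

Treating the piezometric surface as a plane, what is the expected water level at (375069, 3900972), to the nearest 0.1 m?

∂h/∂x = (368.36 − 360.97) / (374904 − 374594) = +0.02384
∂h/∂y = (361.53 − 360.97) / (3900752 − 3900517) = +0.002383
h(375069, 3900972) = 360.97 + (+0.02384)·(475) + (+0.002383)·(455) = 360.97 +11.323 +1.084 = 373.378 m.

373.4 m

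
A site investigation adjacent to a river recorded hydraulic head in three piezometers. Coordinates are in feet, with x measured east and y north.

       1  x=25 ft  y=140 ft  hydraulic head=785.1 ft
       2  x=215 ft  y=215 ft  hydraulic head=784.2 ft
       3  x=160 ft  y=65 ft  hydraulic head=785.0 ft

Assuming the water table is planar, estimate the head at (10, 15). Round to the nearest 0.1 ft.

785.7 ft

With h = a·x + b·y + c and 1 as origin, the differences give:
  190·a + 75·b = -0.9
  135·a + (-75)·b = -0.1
Eliminate b (×(-75) and ×75, subtract): -24375·a = 75.00 → a = ∂h/∂x = -0.003077
Back-substitute: b = ∂h/∂y = -0.004205.
h(10, 15) = 785.1 + (-0.003077)·(-15) + (-0.004205)·(-125) = 785.1 +0.046 +0.526 = 785.672 ft.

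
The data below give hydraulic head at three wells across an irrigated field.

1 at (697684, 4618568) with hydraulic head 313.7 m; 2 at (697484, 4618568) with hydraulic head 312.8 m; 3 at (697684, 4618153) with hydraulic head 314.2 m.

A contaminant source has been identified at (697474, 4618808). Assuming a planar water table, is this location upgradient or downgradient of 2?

∂h/∂x = (312.8 − 313.7) / (697484 − 697684) = +0.004500
∂h/∂y = (314.2 − 313.7) / (4618153 − 4618568) = -0.001205
Head at (697474, 4618808) = 313.7 + (+0.004500)·(-210) + (-0.001205)·(240) = 312.47 m.
That is lower than the 312.8 m at 2, so the point is downgradient.

downgradient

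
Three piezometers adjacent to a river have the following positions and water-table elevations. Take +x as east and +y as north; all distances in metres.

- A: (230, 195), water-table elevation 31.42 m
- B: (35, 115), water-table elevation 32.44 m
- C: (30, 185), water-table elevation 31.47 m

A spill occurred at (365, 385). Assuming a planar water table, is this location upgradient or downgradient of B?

downgradient

Three-point gradient (reference A): Δ to B = (-195, -80, +1.02), Δ to C = (-200, -10, +0.05).
∂h/∂x = +0.0004413, ∂h/∂y = -0.01383 (det = -14050).
Head at (365, 385) = 31.42 + (+0.0004413)·(135) + (-0.01383)·(190) = 28.85 m.
That is lower than the 32.44 m at B, so the point is downgradient.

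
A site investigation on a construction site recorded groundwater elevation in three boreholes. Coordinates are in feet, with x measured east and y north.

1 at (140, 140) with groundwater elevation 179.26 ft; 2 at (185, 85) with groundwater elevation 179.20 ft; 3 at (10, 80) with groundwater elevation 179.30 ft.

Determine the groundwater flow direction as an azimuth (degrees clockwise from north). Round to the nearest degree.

Three-point gradient (reference 1): Δ to 2 = (45, -55, -0.06), Δ to 3 = (-130, -60, +0.04).
∂h/∂x = -0.0005888, ∂h/∂y = +0.0006091 (det = -9850).
Flow direction (−∇h) has components (+0.0005888 E, -0.0006091 N).
Azimuth = atan2(E, N) = atan2(+0.0005888, -0.0006091) = 136.0° ≈ 136°.

136°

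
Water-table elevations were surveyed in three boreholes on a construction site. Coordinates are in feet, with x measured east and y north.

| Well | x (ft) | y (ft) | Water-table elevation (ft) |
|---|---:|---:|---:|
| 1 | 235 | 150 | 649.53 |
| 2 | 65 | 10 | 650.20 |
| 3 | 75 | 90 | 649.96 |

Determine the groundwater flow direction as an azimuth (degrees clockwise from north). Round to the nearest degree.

Differences from 1: to 2 (Δx, Δy, Δh) = (-170, -140, +0.67); to 3 = (-160, -60, +0.43).
Solve a·Δx + b·Δy = Δh: det = (-170)·(-60) − (-160)·(-140) = -12200.
∂h/∂x = [(+0.67)·(-60) − (+0.43)·(-140)] / -12200 = -0.001639
∂h/∂y = [(-170)·(+0.43) − (-160)·(+0.67)] / -12200 = -0.002795
Flow direction (−∇h) has components (+0.001639 E, +0.002795 N).
Azimuth = atan2(E, N) = atan2(+0.001639, +0.002795) = 30.4° ≈ 030°.

030°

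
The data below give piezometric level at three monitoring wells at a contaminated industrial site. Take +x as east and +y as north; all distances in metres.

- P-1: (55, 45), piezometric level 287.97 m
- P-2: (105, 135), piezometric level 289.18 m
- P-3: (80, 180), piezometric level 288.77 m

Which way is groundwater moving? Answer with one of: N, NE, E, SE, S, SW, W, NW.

W

Taking P-1 as reference: P-2−P-1 = (50, 90, +1.21); P-3−P-1 = (25, 135, +0.80).
Determinant of the coordinate differences = 50·135 − 25·90 = 4500.
∂h/∂x = [(+1.21)·135 − (+0.80)·90] / 4500 = +0.02030
∂h/∂y = [50·(+0.80) − 25·(+1.21)] / 4500 = +0.002167
Flow = −∇h = (-0.02030 east, -0.002167 north), which points west.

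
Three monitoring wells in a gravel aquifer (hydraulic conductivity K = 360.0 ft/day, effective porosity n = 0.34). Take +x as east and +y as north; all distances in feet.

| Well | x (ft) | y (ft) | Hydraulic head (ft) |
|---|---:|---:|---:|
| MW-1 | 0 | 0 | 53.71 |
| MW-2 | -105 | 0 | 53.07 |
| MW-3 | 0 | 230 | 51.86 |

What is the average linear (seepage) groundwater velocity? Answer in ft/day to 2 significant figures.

11 ft/day

∂h/∂x = (53.07 − 53.71) / (-105 − 0) = +0.006095
∂h/∂y = (51.86 − 53.71) / (230 − 0) = -0.008043
|∇h| = √(0.006095² + -0.008043²) = 0.01009
Seepage velocity v = K·i/n = 360.0 × 0.01009 / 0.34 = 10.68 ft/day.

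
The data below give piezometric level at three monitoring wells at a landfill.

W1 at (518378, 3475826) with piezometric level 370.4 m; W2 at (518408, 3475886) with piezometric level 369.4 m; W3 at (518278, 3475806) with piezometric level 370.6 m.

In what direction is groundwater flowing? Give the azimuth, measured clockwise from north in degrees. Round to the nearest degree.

With h = a·x + b·y + c and W1 as origin, the differences give:
  30·a + 60·b = -1.0
  (-100)·a + (-20)·b = +0.2
Eliminate b (×(-20) and ×60, subtract): 5400·a = 8.00 → a = ∂h/∂x = +0.001481
Back-substitute: b = ∂h/∂y = -0.01741.
Flow direction (−∇h) has components (-0.001481 E, +0.01741 N).
Azimuth = atan2(E, N) = atan2(-0.001481, +0.01741) = 355.1° ≈ 355°.

355°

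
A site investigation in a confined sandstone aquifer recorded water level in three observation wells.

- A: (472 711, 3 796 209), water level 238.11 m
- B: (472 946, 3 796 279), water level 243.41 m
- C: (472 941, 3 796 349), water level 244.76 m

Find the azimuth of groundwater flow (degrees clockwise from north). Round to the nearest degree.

219°

Differences from A: to B (Δx, Δy, Δh) = (235, 70, +5.30); to C = (230, 140, +6.65).
Solve a·Δx + b·Δy = Δh: det = 235·140 − 230·70 = 16800.
∂h/∂x = [(+5.30)·140 − (+6.65)·70] / 16800 = +0.01646
∂h/∂y = [235·(+6.65) − 230·(+5.30)] / 16800 = +0.02046
Flow direction (−∇h) has components (-0.01646 E, -0.02046 N).
Azimuth = atan2(E, N) = atan2(-0.01646, -0.02046) = 218.8° ≈ 219°.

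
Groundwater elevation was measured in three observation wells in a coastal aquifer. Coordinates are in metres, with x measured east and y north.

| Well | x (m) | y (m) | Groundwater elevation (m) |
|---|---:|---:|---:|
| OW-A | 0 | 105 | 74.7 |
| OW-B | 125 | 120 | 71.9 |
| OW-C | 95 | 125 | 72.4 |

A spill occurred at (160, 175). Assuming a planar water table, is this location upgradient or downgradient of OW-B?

downgradient

Three-point gradient (reference OW-A): Δ to OW-B = (125, 15, -2.8), Δ to OW-C = (95, 20, -2.3).
∂h/∂x = -0.02000, ∂h/∂y = -0.02000 (det = 1075).
Head at (160, 175) = 74.7 + (-0.02000)·(160) + (-0.02000)·(70) = 70.10 m.
That is lower than the 71.9 m at OW-B, so the point is downgradient.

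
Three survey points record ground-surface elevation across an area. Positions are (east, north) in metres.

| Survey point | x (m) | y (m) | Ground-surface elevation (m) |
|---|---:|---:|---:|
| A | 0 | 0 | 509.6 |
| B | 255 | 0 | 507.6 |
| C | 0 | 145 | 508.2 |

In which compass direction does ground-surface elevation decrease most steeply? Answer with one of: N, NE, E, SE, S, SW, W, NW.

NE

∂z/∂x = (507.6 − 509.6) / (255 − 0) = -0.007843
∂z/∂y = (508.2 − 509.6) / (145 − 0) = -0.009655
Steepest decrease is along −∇f = (+0.007843 E, +0.009655 N) → northeast.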